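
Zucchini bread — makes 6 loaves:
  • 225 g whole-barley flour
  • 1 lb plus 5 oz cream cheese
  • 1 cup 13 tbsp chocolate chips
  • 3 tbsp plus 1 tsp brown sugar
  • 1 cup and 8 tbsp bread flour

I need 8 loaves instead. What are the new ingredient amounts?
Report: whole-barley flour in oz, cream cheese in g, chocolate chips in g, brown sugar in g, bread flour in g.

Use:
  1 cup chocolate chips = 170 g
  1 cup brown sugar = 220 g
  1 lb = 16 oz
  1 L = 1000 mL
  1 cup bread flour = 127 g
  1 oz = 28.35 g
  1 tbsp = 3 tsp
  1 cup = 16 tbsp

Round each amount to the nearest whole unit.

Scaling factor: 8/6 = 4/3.
whole-barley flour: 225 g × 4/3 ÷ 28.35 g/oz ≈ 11 oz
cream cheese: (1 lb + 5 oz = 1.3125 lb) × 4/3 × 16 oz/lb × 28.35 g/oz ≈ 794 g
chocolate chips: (1 cup + 13 tbsp = 1.8125 cup) × 4/3 × 170 g/cup ≈ 411 g
brown sugar: (3 tbsp + 1 tsp = 10/3 tbsp) × 4/3 ÷ 16 tbsp/cup × 220 g/cup ≈ 61 g
bread flour: (1 cup + 8 tbsp = 1.5 cup) × 4/3 × 127 g/cup = 254 g

whole-barley flour: 11 oz; cream cheese: 794 g; chocolate chips: 411 g; brown sugar: 61 g; bread flour: 254 g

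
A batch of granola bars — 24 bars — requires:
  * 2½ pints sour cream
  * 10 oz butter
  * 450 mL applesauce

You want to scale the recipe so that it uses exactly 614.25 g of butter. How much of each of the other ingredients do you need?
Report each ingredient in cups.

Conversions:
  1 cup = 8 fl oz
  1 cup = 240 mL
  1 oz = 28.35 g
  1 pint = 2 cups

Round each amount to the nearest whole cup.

The original recipe has 283.5 g of butter, so the scaling factor is 614.25 ÷ 283.5 = 13/6.
sour cream: 2.5 pint × 13/6 × 2 cup/pint ≈ 11 cup
applesauce: 450 mL × 13/6 ÷ 240 mL/cup ≈ 4 cup

sour cream: 11 cup; applesauce: 4 cup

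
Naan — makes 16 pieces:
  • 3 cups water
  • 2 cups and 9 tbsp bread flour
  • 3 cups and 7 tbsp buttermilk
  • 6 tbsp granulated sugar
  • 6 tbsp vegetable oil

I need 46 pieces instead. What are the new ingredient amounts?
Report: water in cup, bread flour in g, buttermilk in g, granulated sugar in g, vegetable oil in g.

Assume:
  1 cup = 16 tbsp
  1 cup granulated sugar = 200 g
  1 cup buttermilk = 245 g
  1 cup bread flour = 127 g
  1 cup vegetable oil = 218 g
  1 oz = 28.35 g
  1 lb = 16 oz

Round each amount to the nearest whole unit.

Scaling factor: 46/16 = 23/8 = 2.875.
water: 3 cup × 23/8 ≈ 9 cup
bread flour: (2 cup + 9 tbsp = 2.5625 cup) × 23/8 × 127 g/cup ≈ 936 g
buttermilk: (3 cup + 7 tbsp = 3.4375 cup) × 23/8 × 245 g/cup ≈ 2421 g
granulated sugar: 6 tbsp × 23/8 ÷ 16 tbsp/cup × 200 g/cup ≈ 216 g
vegetable oil: 6 tbsp × 23/8 ÷ 16 tbsp/cup × 218 g/cup ≈ 235 g

water: 9 cup; bread flour: 936 g; buttermilk: 2421 g; granulated sugar: 216 g; vegetable oil: 235 g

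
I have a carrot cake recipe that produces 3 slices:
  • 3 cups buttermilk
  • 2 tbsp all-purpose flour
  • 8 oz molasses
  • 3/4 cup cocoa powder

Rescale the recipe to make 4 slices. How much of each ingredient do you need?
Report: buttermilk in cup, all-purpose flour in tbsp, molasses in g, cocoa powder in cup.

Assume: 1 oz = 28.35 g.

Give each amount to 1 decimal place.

Scaling factor: 4/3.
buttermilk: 3 cup × 4/3 = 4.0 cup
all-purpose flour: 2 tbsp × 4/3 ≈ 2.7 tbsp
molasses: 8 oz × 4/3 × 28.35 g/oz = 302.4 g
cocoa powder: 0.75 cup × 4/3 = 1.0 cup

buttermilk: 4.0 cup; all-purpose flour: 2.7 tbsp; molasses: 302.4 g; cocoa powder: 1.0 cup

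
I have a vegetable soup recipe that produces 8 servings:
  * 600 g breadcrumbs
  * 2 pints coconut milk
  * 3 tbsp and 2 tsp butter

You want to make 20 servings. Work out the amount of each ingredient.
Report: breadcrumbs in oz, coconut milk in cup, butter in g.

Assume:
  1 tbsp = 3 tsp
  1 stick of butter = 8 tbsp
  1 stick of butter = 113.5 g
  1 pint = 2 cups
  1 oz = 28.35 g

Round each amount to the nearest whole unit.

breadcrumbs: 53 oz; coconut milk: 10 cup; butter: 130 g

Scaling factor: 20/8 = 5/2 = 2.5.
breadcrumbs: 600 g × 5/2 ÷ 28.35 g/oz ≈ 53 oz
coconut milk: 2 pint × 5/2 × 2 cup/pint = 10 cup
butter: (3 tbsp + 2 tsp = 11/3 tbsp) × 5/2 ÷ 8 tbsp/stick × 113.5 g/stick ≈ 130 g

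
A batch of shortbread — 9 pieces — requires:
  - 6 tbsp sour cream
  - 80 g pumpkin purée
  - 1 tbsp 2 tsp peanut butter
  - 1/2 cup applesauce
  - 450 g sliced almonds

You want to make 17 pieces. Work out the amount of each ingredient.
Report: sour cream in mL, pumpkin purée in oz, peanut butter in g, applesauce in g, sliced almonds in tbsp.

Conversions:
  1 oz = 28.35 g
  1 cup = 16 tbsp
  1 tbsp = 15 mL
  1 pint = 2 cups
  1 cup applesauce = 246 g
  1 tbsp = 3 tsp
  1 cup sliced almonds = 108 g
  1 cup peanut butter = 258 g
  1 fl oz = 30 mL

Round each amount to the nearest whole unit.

Scaling factor: 17/9.
sour cream: 6 tbsp × 17/9 × 15 mL/tbsp = 170 mL
pumpkin purée: 80 g × 17/9 ÷ 28.35 g/oz ≈ 5 oz
peanut butter: (1 tbsp + 2 tsp = 5/3 tbsp) × 17/9 ÷ 16 tbsp/cup × 258 g/cup ≈ 51 g
applesauce: 0.5 cup × 17/9 × 246 g/cup ≈ 232 g
sliced almonds: 450 g × 17/9 ÷ 108 g/cup × 16 tbsp/cup ≈ 126 tbsp

sour cream: 170 mL; pumpkin purée: 5 oz; peanut butter: 51 g; applesauce: 232 g; sliced almonds: 126 tbsp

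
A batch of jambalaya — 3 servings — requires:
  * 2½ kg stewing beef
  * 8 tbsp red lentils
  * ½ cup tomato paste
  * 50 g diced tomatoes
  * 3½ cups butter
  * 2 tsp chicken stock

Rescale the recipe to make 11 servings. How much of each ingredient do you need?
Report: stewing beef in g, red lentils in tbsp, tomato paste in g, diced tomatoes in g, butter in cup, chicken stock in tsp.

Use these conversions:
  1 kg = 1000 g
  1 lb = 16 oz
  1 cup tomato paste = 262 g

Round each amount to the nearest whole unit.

Scaling factor: 11/3.
stewing beef: 2.5 kg × 11/3 × 1000 g/kg ≈ 9167 g
red lentils: 8 tbsp × 11/3 ≈ 29 tbsp
tomato paste: 0.5 cup × 11/3 × 262 g/cup ≈ 480 g
diced tomatoes: 50 g × 11/3 ≈ 183 g
butter: 3.5 cup × 11/3 ≈ 13 cup
chicken stock: 2 tsp × 11/3 ≈ 7 tsp

stewing beef: 9167 g; red lentils: 29 tbsp; tomato paste: 480 g; diced tomatoes: 183 g; butter: 13 cup; chicken stock: 7 tsp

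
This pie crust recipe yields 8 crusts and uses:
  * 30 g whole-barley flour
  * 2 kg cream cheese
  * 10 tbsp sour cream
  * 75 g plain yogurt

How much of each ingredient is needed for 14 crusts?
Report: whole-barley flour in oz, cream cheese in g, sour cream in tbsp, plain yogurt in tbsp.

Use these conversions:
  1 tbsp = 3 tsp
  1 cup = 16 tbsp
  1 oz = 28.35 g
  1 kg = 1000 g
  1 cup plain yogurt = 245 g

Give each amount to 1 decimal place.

Scaling factor: 14/8 = 7/4 = 1.75.
whole-barley flour: 30 g × 7/4 ÷ 28.35 g/oz ≈ 1.9 oz
cream cheese: 2 kg × 7/4 × 1000 g/kg = 3500.0 g
sour cream: 10 tbsp × 7/4 = 17.5 tbsp
plain yogurt: 75 g × 7/4 ÷ 245 g/cup × 16 tbsp/cup ≈ 8.6 tbsp

whole-barley flour: 1.9 oz; cream cheese: 3500.0 g; sour cream: 17.5 tbsp; plain yogurt: 8.6 tbsp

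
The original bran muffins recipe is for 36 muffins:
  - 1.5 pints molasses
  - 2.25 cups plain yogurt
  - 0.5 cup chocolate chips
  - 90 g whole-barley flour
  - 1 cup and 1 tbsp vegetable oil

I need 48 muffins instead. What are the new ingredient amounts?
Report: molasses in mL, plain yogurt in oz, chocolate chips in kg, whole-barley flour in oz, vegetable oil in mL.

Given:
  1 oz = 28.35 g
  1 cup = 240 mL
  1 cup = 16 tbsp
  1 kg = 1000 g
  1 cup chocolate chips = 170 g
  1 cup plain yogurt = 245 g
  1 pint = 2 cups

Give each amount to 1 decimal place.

molasses: 960.0 mL; plain yogurt: 25.9 oz; chocolate chips: 0.1 kg; whole-barley flour: 4.2 oz; vegetable oil: 340.0 mL

Scaling factor: 48/36 = 4/3.
molasses: 1.5 pint × 4/3 × 2 cup/pint × 240 mL/cup = 960.0 mL
plain yogurt: 2.25 cup × 4/3 × 245 g/cup ÷ 28.35 g/oz ≈ 25.9 oz
chocolate chips: 0.5 cup × 4/3 × 170 g/cup ÷ 1000 g/kg ≈ 0.1 kg
whole-barley flour: 90 g × 4/3 ÷ 28.35 g/oz ≈ 4.2 oz
vegetable oil: (1 cup + 1 tbsp = 1.0625 cup) × 4/3 × 240 mL/cup = 340.0 mL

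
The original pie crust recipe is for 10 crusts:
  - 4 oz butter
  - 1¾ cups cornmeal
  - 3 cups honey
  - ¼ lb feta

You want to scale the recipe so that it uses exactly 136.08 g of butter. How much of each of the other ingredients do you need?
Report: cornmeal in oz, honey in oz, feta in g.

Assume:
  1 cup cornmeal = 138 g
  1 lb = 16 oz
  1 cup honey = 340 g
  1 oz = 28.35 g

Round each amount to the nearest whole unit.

cornmeal: 10 oz; honey: 43 oz; feta: 136 g

The original recipe has 113.4 g of butter, so the scaling factor is 136.08 ÷ 113.4 = 6/5 = 1.2.
cornmeal: 1.75 cup × 6/5 × 138 g/cup ÷ 28.35 g/oz ≈ 10 oz
honey: 3 cup × 6/5 × 340 g/cup ÷ 28.35 g/oz ≈ 43 oz
feta: 0.25 lb × 6/5 × 16 oz/lb × 28.35 g/oz ≈ 136 g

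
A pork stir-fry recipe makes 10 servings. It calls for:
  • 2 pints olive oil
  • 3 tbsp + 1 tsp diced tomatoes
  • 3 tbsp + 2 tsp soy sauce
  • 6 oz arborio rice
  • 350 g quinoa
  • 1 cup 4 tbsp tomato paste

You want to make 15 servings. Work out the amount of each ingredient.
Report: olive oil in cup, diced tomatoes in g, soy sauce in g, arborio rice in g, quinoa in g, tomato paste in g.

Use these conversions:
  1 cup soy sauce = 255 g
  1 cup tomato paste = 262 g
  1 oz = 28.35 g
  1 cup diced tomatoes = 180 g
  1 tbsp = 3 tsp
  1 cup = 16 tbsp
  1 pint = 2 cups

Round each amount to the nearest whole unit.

Scaling factor: 15/10 = 3/2 = 1.5.
olive oil: 2 pint × 3/2 × 2 cup/pint = 6 cup
diced tomatoes: (3 tbsp + 1 tsp = 10/3 tbsp) × 3/2 ÷ 16 tbsp/cup × 180 g/cup ≈ 56 g
soy sauce: (3 tbsp + 2 tsp = 11/3 tbsp) × 3/2 ÷ 16 tbsp/cup × 255 g/cup ≈ 88 g
arborio rice: 6 oz × 3/2 × 28.35 g/oz ≈ 255 g
quinoa: 350 g × 3/2 = 525 g
tomato paste: (1 cup + 4 tbsp = 1.25 cup) × 3/2 × 262 g/cup ≈ 491 g

olive oil: 6 cup; diced tomatoes: 56 g; soy sauce: 88 g; arborio rice: 255 g; quinoa: 525 g; tomato paste: 491 g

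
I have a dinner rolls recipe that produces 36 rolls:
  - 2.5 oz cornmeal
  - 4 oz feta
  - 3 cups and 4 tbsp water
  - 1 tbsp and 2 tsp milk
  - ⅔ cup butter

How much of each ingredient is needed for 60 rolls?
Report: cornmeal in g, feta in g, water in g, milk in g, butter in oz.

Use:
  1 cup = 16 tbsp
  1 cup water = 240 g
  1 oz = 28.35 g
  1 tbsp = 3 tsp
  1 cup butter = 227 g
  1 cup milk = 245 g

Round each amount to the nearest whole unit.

Scaling factor: 60/36 = 5/3.
cornmeal: 2.5 oz × 5/3 × 28.35 g/oz ≈ 118 g
feta: 4 oz × 5/3 × 28.35 g/oz = 189 g
water: (3 cup + 4 tbsp = 3.25 cup) × 5/3 × 240 g/cup = 1300 g
milk: (1 tbsp + 2 tsp = 5/3 tbsp) × 5/3 ÷ 16 tbsp/cup × 245 g/cup ≈ 43 g
butter: 2/3 cup × 5/3 × 227 g/cup ÷ 28.35 g/oz ≈ 9 oz

cornmeal: 118 g; feta: 189 g; water: 1300 g; milk: 43 g; butter: 9 oz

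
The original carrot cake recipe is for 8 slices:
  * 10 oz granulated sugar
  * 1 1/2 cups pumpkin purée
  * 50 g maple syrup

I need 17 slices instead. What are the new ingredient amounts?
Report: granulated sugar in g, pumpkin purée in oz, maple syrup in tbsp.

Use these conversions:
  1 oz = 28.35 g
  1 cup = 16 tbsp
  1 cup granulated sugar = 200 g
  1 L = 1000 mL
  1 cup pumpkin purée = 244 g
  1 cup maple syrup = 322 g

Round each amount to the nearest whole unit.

granulated sugar: 602 g; pumpkin purée: 27 oz; maple syrup: 5 tbsp

Scaling factor: 17/8 = 2.125.
granulated sugar: 10 oz × 17/8 × 28.35 g/oz ≈ 602 g
pumpkin purée: 1.5 cup × 17/8 × 244 g/cup ÷ 28.35 g/oz ≈ 27 oz
maple syrup: 50 g × 17/8 ÷ 322 g/cup × 16 tbsp/cup ≈ 5 tbsp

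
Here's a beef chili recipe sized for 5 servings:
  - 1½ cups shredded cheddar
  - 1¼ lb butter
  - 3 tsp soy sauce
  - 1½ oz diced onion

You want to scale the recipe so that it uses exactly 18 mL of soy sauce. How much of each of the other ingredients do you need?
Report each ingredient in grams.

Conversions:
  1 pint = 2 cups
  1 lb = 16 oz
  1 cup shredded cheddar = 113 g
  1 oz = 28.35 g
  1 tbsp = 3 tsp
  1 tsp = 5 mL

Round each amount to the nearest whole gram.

The original recipe has 15 mL of soy sauce, so the scaling factor is 18 ÷ 15 = 6/5 = 1.2.
shredded cheddar: 1.5 cup × 6/5 × 113 g/cup ≈ 203 g
butter: 1.25 lb × 6/5 × 16 oz/lb × 28.35 g/oz ≈ 680 g
diced onion: 1.5 oz × 6/5 × 28.35 g/oz ≈ 51 g

shredded cheddar: 203 g; butter: 680 g; diced onion: 51 g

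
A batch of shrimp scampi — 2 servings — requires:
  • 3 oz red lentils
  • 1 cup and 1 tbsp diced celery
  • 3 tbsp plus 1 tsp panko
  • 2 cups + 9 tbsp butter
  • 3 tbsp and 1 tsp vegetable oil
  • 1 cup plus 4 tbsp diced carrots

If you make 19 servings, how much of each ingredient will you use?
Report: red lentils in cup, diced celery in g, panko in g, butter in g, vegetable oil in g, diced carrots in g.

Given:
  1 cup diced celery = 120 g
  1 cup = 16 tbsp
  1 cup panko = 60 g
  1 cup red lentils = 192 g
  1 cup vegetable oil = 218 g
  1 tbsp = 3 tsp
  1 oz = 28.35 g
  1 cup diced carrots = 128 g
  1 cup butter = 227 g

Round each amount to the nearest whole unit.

red lentils: 4 cup; diced celery: 1211 g; panko: 119 g; butter: 5526 g; vegetable oil: 431 g; diced carrots: 1520 g

Scaling factor: 19/2 = 9.5.
red lentils: 3 oz × 19/2 × 28.35 g/oz ÷ 192 g/cup ≈ 4 cup
diced celery: (1 cup + 1 tbsp = 1.0625 cup) × 19/2 × 120 g/cup ≈ 1211 g
panko: (3 tbsp + 1 tsp = 10/3 tbsp) × 19/2 ÷ 16 tbsp/cup × 60 g/cup ≈ 119 g
butter: (2 cup + 9 tbsp = 2.5625 cup) × 19/2 × 227 g/cup ≈ 5526 g
vegetable oil: (3 tbsp + 1 tsp = 10/3 tbsp) × 19/2 ÷ 16 tbsp/cup × 218 g/cup ≈ 431 g
diced carrots: (1 cup + 4 tbsp = 1.25 cup) × 19/2 × 128 g/cup = 1520 g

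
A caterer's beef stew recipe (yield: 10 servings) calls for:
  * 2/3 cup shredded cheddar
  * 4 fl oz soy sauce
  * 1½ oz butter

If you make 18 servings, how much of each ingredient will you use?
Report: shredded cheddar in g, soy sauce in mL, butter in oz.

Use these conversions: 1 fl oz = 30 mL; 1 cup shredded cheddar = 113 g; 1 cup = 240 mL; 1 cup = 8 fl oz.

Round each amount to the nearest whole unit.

Scaling factor: 18/10 = 9/5 = 1.8.
shredded cheddar: 2/3 cup × 9/5 × 113 g/cup ≈ 136 g
soy sauce: 4 fl oz × 9/5 × 30 mL/fl oz = 216 mL
butter: 1.5 oz × 9/5 ≈ 3 oz

shredded cheddar: 136 g; soy sauce: 216 mL; butter: 3 oz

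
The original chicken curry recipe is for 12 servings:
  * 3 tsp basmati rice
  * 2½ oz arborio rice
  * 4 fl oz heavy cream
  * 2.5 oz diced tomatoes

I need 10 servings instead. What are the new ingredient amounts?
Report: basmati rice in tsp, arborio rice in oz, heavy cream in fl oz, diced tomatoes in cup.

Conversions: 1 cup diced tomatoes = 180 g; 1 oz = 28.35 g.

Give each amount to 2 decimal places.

Scaling factor: 10/12 = 5/6.
basmati rice: 3 tsp × 5/6 = 2.50 tsp
arborio rice: 2.5 oz × 5/6 ≈ 2.08 oz
heavy cream: 4 fl oz × 5/6 ≈ 3.33 fl oz
diced tomatoes: 2.5 oz × 5/6 × 28.35 g/oz ÷ 180 g/cup ≈ 0.33 cup

basmati rice: 2.50 tsp; arborio rice: 2.08 oz; heavy cream: 3.33 fl oz; diced tomatoes: 0.33 cup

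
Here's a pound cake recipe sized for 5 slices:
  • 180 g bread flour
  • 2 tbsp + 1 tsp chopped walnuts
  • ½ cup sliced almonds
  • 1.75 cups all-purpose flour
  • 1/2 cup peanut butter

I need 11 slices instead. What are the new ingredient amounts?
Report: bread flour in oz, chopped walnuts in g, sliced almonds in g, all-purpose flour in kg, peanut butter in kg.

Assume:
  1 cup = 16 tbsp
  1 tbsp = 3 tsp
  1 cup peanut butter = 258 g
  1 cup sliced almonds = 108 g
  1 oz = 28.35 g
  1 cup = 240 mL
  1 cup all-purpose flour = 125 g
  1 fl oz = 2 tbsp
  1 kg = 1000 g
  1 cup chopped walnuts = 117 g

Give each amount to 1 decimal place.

bread flour: 14.0 oz; chopped walnuts: 37.5 g; sliced almonds: 118.8 g; all-purpose flour: 0.5 kg; peanut butter: 0.3 kg

Scaling factor: 11/5 = 2.2.
bread flour: 180 g × 11/5 ÷ 28.35 g/oz ≈ 14.0 oz
chopped walnuts: (2 tbsp + 1 tsp = 7/3 tbsp) × 11/5 ÷ 16 tbsp/cup × 117 g/cup ≈ 37.5 g
sliced almonds: 0.5 cup × 11/5 × 108 g/cup = 118.8 g
all-purpose flour: 1.75 cup × 11/5 × 125 g/cup ÷ 1000 g/kg ≈ 0.5 kg
peanut butter: 0.5 cup × 11/5 × 258 g/cup ÷ 1000 g/kg ≈ 0.3 kg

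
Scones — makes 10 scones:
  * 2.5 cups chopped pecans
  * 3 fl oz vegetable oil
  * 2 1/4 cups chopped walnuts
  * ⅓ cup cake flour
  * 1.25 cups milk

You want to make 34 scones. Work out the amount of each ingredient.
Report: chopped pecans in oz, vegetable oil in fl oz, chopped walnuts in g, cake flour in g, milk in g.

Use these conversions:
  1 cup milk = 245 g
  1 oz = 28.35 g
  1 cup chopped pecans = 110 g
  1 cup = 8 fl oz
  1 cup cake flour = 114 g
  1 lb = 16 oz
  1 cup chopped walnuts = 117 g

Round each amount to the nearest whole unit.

chopped pecans: 33 oz; vegetable oil: 10 fl oz; chopped walnuts: 895 g; cake flour: 129 g; milk: 1041 g

Scaling factor: 34/10 = 17/5 = 3.4.
chopped pecans: 2.5 cup × 17/5 × 110 g/cup ÷ 28.35 g/oz ≈ 33 oz
vegetable oil: 3 fl oz × 17/5 ≈ 10 fl oz
chopped walnuts: 2.25 cup × 17/5 × 117 g/cup ≈ 895 g
cake flour: 1/3 cup × 17/5 × 114 g/cup ≈ 129 g
milk: 1.25 cup × 17/5 × 245 g/cup ≈ 1041 g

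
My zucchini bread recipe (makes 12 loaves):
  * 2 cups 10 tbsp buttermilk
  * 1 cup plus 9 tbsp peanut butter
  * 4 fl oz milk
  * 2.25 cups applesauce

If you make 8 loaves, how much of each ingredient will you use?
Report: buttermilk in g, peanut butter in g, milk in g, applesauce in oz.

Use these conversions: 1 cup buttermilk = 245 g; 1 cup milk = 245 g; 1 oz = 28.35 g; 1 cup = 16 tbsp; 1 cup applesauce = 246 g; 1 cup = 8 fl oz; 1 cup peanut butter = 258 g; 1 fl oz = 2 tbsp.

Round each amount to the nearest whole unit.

buttermilk: 429 g; peanut butter: 269 g; milk: 82 g; applesauce: 13 oz

Scaling factor: 8/12 = 2/3.
buttermilk: (2 cup + 10 tbsp = 2.625 cup) × 2/3 × 245 g/cup ≈ 429 g
peanut butter: (1 cup + 9 tbsp = 1.5625 cup) × 2/3 × 258 g/cup ≈ 269 g
milk: 4 fl oz × 2/3 ÷ 8 fl oz/cup × 245 g/cup ≈ 82 g
applesauce: 2.25 cup × 2/3 × 246 g/cup ÷ 28.35 g/oz ≈ 13 oz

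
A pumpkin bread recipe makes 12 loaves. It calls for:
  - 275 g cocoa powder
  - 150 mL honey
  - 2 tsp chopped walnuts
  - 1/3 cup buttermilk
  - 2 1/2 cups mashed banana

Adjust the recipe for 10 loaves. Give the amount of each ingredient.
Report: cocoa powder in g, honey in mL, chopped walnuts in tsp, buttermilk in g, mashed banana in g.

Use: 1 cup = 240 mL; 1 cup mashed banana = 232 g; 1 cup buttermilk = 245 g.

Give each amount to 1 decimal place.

Scaling factor: 10/12 = 5/6.
cocoa powder: 275 g × 5/6 ≈ 229.2 g
honey: 150 mL × 5/6 = 125.0 mL
chopped walnuts: 2 tsp × 5/6 ≈ 1.7 tsp
buttermilk: 1/3 cup × 5/6 × 245 g/cup ≈ 68.1 g
mashed banana: 2.5 cup × 5/6 × 232 g/cup ≈ 483.3 g

cocoa powder: 229.2 g; honey: 125.0 mL; chopped walnuts: 1.7 tsp; buttermilk: 68.1 g; mashed banana: 483.3 g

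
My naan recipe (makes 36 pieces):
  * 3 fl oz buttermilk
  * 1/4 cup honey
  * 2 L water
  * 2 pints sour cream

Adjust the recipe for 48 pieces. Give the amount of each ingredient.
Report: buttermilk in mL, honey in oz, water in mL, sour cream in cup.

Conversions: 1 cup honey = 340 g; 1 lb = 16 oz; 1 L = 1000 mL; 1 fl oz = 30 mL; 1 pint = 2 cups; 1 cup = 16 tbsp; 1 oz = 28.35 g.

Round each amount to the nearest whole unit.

Scaling factor: 48/36 = 4/3.
buttermilk: 3 fl oz × 4/3 × 30 mL/fl oz = 120 mL
honey: 0.25 cup × 4/3 × 340 g/cup ÷ 28.35 g/oz ≈ 4 oz
water: 2 L × 4/3 × 1000 mL/L ≈ 2667 mL
sour cream: 2 pint × 4/3 × 2 cup/pint ≈ 5 cup

buttermilk: 120 mL; honey: 4 oz; water: 2667 mL; sour cream: 5 cup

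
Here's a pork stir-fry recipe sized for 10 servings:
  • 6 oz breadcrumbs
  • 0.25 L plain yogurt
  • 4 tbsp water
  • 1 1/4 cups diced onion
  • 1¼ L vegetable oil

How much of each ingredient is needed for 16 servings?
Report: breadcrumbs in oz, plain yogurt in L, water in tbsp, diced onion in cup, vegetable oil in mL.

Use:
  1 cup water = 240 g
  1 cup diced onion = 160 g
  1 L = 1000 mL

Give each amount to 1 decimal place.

breadcrumbs: 9.6 oz; plain yogurt: 0.4 L; water: 6.4 tbsp; diced onion: 2.0 cup; vegetable oil: 2000.0 mL

Scaling factor: 16/10 = 8/5 = 1.6.
breadcrumbs: 6 oz × 8/5 = 9.6 oz
plain yogurt: 0.25 L × 8/5 = 0.4 L
water: 4 tbsp × 8/5 = 6.4 tbsp
diced onion: 1.25 cup × 8/5 = 2.0 cup
vegetable oil: 1.25 L × 8/5 × 1000 mL/L = 2000.0 mL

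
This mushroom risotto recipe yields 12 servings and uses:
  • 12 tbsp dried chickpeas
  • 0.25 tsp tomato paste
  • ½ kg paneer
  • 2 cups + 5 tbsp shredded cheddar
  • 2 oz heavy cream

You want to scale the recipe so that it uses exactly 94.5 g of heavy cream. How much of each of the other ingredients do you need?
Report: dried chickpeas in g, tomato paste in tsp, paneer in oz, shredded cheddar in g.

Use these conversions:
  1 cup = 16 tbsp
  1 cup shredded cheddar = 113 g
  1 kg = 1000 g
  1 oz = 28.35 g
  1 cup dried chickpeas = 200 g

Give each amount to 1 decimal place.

dried chickpeas: 250.0 g; tomato paste: 0.4 tsp; paneer: 29.4 oz; shredded cheddar: 435.5 g

The original recipe has 56.7 g of heavy cream, so the scaling factor is 94.5 ÷ 56.7 = 5/3.
dried chickpeas: 12 tbsp × 5/3 ÷ 16 tbsp/cup × 200 g/cup = 250.0 g
tomato paste: 0.25 tsp × 5/3 ≈ 0.4 tsp
paneer: 0.5 kg × 5/3 × 1000 g/kg ÷ 28.35 g/oz ≈ 29.4 oz
shredded cheddar: (2 cup + 5 tbsp = 2.3125 cup) × 5/3 × 113 g/cup ≈ 435.5 g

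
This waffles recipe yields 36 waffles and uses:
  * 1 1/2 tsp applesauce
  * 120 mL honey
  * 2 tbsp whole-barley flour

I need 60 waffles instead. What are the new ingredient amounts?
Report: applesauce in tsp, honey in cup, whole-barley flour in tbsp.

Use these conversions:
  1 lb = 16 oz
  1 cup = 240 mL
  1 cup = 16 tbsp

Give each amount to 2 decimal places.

applesauce: 2.50 tsp; honey: 0.83 cup; whole-barley flour: 3.33 tbsp

Scaling factor: 60/36 = 5/3.
applesauce: 1.5 tsp × 5/3 = 2.50 tsp
honey: 120 mL × 5/3 ÷ 240 mL/cup ≈ 0.83 cup
whole-barley flour: 2 tbsp × 5/3 ≈ 3.33 tbsp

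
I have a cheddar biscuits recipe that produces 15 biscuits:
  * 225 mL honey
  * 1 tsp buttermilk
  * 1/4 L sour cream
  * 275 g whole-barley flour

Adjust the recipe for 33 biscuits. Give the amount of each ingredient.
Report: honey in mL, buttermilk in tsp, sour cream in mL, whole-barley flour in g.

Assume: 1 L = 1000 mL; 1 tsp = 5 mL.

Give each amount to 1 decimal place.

Scaling factor: 33/15 = 11/5 = 2.2.
honey: 225 mL × 11/5 = 495.0 mL
buttermilk: 1 tsp × 11/5 = 2.2 tsp
sour cream: 0.25 L × 11/5 × 1000 mL/L = 550.0 mL
whole-barley flour: 275 g × 11/5 = 605.0 g

honey: 495.0 mL; buttermilk: 2.2 tsp; sour cream: 550.0 mL; whole-barley flour: 605.0 g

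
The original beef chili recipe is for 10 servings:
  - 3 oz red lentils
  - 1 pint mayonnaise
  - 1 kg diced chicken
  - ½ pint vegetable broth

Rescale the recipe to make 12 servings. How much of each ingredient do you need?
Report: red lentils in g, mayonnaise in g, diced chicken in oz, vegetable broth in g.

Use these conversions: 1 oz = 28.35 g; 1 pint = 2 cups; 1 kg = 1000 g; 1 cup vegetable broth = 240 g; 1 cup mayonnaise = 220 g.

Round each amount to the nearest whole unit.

red lentils: 102 g; mayonnaise: 528 g; diced chicken: 42 oz; vegetable broth: 288 g

Scaling factor: 12/10 = 6/5 = 1.2.
red lentils: 3 oz × 6/5 × 28.35 g/oz ≈ 102 g
mayonnaise: 1 pint × 6/5 × 2 cup/pint × 220 g/cup = 528 g
diced chicken: 1 kg × 6/5 × 1000 g/kg ÷ 28.35 g/oz ≈ 42 oz
vegetable broth: 0.5 pint × 6/5 × 2 cup/pint × 240 g/cup = 288 g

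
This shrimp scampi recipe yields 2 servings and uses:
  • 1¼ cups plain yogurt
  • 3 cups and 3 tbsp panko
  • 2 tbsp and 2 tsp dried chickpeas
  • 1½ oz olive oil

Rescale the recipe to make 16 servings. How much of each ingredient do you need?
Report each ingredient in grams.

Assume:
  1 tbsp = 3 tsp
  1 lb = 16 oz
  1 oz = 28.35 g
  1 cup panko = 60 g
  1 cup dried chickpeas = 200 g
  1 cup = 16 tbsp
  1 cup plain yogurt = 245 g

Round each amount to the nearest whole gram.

plain yogurt: 2450 g; panko: 1530 g; dried chickpeas: 267 g; olive oil: 340 g

Scaling factor: 16/2 = 8.
plain yogurt: 1.25 cup × 8 × 245 g/cup = 2450 g
panko: (3 cup + 3 tbsp = 3.1875 cup) × 8 × 60 g/cup = 1530 g
dried chickpeas: (2 tbsp + 2 tsp = 8/3 tbsp) × 8 ÷ 16 tbsp/cup × 200 g/cup ≈ 267 g
olive oil: 1.5 oz × 8 × 28.35 g/oz ≈ 340 g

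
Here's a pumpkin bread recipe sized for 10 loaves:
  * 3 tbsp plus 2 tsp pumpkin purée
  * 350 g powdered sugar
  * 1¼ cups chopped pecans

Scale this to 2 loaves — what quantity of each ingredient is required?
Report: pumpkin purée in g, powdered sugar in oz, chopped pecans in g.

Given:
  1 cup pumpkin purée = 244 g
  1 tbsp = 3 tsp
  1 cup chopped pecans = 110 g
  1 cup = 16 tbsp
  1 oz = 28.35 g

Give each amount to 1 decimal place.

pumpkin purée: 11.2 g; powdered sugar: 2.5 oz; chopped pecans: 27.5 g

Scaling factor: 2/10 = 1/5 = 0.2.
pumpkin purée: (3 tbsp + 2 tsp = 11/3 tbsp) × 1/5 ÷ 16 tbsp/cup × 244 g/cup ≈ 11.2 g
powdered sugar: 350 g × 1/5 ÷ 28.35 g/oz ≈ 2.5 oz
chopped pecans: 1.25 cup × 1/5 × 110 g/cup = 27.5 g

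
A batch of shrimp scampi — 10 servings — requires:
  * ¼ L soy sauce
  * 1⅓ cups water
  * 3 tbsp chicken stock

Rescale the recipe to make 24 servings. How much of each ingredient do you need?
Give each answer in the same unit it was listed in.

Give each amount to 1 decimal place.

soy sauce: 0.6 L; water: 3.2 cup; chicken stock: 7.2 tbsp

Scaling factor: 24/10 = 12/5 = 2.4.
soy sauce: 0.25 L × 12/5 = 0.6 L
water: 4/3 cup × 12/5 = 3.2 cup
chicken stock: 3 tbsp × 12/5 = 7.2 tbsp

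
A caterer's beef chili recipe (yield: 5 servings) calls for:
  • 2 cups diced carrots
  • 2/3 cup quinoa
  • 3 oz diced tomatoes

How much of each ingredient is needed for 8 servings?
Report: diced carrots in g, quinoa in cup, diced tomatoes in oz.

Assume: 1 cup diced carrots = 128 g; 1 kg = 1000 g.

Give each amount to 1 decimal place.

Scaling factor: 8/5 = 1.6.
diced carrots: 2 cup × 8/5 × 128 g/cup = 409.6 g
quinoa: 2/3 cup × 8/5 ≈ 1.1 cup
diced tomatoes: 3 oz × 8/5 = 4.8 oz

diced carrots: 409.6 g; quinoa: 1.1 cup; diced tomatoes: 4.8 oz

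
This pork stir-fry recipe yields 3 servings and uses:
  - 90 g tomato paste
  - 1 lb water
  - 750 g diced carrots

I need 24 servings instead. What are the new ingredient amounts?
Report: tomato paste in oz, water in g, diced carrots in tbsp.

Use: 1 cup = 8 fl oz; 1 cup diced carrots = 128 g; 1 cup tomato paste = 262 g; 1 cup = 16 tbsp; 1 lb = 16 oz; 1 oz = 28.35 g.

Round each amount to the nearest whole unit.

tomato paste: 25 oz; water: 3629 g; diced carrots: 750 tbsp

Scaling factor: 24/3 = 8.
tomato paste: 90 g × 8 ÷ 28.35 g/oz ≈ 25 oz
water: 1 lb × 8 × 16 oz/lb × 28.35 g/oz ≈ 3629 g
diced carrots: 750 g × 8 ÷ 128 g/cup × 16 tbsp/cup = 750 tbsp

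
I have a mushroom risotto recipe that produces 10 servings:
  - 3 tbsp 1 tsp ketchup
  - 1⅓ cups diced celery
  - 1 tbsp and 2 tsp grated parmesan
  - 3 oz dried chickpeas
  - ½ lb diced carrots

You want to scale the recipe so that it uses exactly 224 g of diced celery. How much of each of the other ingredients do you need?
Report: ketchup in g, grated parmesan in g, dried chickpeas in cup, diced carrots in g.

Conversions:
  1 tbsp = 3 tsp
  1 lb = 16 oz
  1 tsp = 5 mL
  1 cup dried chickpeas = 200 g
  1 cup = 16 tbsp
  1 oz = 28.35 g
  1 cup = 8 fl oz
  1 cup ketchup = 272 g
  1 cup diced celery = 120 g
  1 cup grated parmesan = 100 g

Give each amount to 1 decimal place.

The original recipe has 160 g of diced celery, so the scaling factor is 224 ÷ 160 = 7/5 = 1.4.
ketchup: (3 tbsp + 1 tsp = 10/3 tbsp) × 7/5 ÷ 16 tbsp/cup × 272 g/cup ≈ 79.3 g
grated parmesan: (1 tbsp + 2 tsp = 5/3 tbsp) × 7/5 ÷ 16 tbsp/cup × 100 g/cup ≈ 14.6 g
dried chickpeas: 3 oz × 7/5 × 28.35 g/oz ÷ 200 g/cup ≈ 0.6 cup
diced carrots: 0.5 lb × 7/5 × 16 oz/lb × 28.35 g/oz ≈ 317.5 g

ketchup: 79.3 g; grated parmesan: 14.6 g; dried chickpeas: 0.6 cup; diced carrots: 317.5 g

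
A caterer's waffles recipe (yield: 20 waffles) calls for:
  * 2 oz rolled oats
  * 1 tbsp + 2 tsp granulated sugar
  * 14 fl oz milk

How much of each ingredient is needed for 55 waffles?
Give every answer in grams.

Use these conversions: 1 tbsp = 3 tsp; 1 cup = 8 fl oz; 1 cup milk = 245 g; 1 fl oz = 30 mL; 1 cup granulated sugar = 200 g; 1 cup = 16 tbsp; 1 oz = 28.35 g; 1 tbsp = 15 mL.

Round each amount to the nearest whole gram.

rolled oats: 156 g; granulated sugar: 57 g; milk: 1179 g

Scaling factor: 55/20 = 11/4 = 2.75.
rolled oats: 2 oz × 11/4 × 28.35 g/oz ≈ 156 g
granulated sugar: (1 tbsp + 2 tsp = 5/3 tbsp) × 11/4 ÷ 16 tbsp/cup × 200 g/cup ≈ 57 g
milk: 14 fl oz × 11/4 ÷ 8 fl oz/cup × 245 g/cup ≈ 1179 g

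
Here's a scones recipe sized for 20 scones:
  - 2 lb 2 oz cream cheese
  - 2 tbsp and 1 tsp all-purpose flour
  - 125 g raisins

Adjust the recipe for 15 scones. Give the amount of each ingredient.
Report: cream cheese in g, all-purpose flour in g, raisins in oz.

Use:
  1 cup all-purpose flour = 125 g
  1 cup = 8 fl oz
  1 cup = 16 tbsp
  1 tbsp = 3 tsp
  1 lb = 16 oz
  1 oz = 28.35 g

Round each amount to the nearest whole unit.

cream cheese: 723 g; all-purpose flour: 14 g; raisins: 3 oz

Scaling factor: 15/20 = 3/4 = 0.75.
cream cheese: (2 lb + 2 oz = 2.125 lb) × 3/4 × 16 oz/lb × 28.35 g/oz ≈ 723 g
all-purpose flour: (2 tbsp + 1 tsp = 7/3 tbsp) × 3/4 ÷ 16 tbsp/cup × 125 g/cup ≈ 14 g
raisins: 125 g × 3/4 ÷ 28.35 g/oz ≈ 3 oz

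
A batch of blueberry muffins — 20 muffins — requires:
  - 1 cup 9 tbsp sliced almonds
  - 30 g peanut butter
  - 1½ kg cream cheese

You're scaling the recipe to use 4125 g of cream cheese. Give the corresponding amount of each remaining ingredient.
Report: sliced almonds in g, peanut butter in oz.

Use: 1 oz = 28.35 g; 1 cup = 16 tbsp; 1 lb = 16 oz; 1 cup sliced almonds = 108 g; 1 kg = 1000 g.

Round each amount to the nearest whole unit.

sliced almonds: 464 g; peanut butter: 3 oz

The original recipe has 1500 g of cream cheese, so the scaling factor is 4125 ÷ 1500 = 11/4 = 2.75.
sliced almonds: (1 cup + 9 tbsp = 1.5625 cup) × 11/4 × 108 g/cup ≈ 464 g
peanut butter: 30 g × 11/4 ÷ 28.35 g/oz ≈ 3 oz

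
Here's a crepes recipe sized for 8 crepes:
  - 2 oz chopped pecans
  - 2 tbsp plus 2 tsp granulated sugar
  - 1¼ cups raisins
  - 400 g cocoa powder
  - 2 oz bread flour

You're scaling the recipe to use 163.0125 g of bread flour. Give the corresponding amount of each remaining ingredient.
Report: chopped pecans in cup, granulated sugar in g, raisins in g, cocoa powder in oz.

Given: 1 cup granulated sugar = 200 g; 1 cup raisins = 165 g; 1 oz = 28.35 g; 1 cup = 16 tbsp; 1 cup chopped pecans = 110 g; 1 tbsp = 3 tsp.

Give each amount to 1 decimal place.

chopped pecans: 1.5 cup; granulated sugar: 95.8 g; raisins: 593.0 g; cocoa powder: 40.6 oz

The original recipe has 56.7 g of bread flour, so the scaling factor is 163.0125 ÷ 56.7 = 23/8 = 2.875.
chopped pecans: 2 oz × 23/8 × 28.35 g/oz ÷ 110 g/cup ≈ 1.5 cup
granulated sugar: (2 tbsp + 2 tsp = 8/3 tbsp) × 23/8 ÷ 16 tbsp/cup × 200 g/cup ≈ 95.8 g
raisins: 1.25 cup × 23/8 × 165 g/cup ≈ 593.0 g
cocoa powder: 400 g × 23/8 ÷ 28.35 g/oz ≈ 40.6 oz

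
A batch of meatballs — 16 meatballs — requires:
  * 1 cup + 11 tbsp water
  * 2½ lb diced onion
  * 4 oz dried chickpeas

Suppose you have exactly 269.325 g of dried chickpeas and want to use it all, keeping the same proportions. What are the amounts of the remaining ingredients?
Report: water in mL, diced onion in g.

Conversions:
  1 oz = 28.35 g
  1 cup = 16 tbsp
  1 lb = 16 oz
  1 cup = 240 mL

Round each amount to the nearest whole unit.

water: 962 mL; diced onion: 2693 g

The original recipe has 113.4 g of dried chickpeas, so the scaling factor is 269.325 ÷ 113.4 = 19/8 = 2.375.
water: (1 cup + 11 tbsp = 1.6875 cup) × 19/8 × 240 mL/cup ≈ 962 mL
diced onion: 2.5 lb × 19/8 × 16 oz/lb × 28.35 g/oz ≈ 2693 g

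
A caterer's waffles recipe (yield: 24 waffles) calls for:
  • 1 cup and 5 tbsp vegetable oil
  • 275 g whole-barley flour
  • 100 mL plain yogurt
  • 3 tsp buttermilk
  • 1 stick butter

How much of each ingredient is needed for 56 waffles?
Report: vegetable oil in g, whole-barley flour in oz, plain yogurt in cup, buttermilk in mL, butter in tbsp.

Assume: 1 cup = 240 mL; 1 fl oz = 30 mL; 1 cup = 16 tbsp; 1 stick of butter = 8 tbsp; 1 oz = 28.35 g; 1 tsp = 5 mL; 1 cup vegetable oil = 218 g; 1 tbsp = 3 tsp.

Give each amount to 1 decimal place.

Scaling factor: 56/24 = 7/3.
vegetable oil: (1 cup + 5 tbsp = 1.3125 cup) × 7/3 × 218 g/cup ≈ 667.6 g
whole-barley flour: 275 g × 7/3 ÷ 28.35 g/oz ≈ 22.6 oz
plain yogurt: 100 mL × 7/3 ÷ 240 mL/cup ≈ 1.0 cup
buttermilk: 3 tsp × 7/3 × 5 mL/tsp = 35.0 mL
butter: 1 stick × 7/3 × 8 tbsp/stick ≈ 18.7 tbsp

vegetable oil: 667.6 g; whole-barley flour: 22.6 oz; plain yogurt: 1.0 cup; buttermilk: 35.0 mL; butter: 18.7 tbsp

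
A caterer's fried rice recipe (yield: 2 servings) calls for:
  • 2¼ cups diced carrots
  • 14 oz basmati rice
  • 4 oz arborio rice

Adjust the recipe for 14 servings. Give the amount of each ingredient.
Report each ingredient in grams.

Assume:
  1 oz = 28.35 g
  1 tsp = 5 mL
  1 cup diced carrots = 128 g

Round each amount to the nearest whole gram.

diced carrots: 2016 g; basmati rice: 2778 g; arborio rice: 794 g

Scaling factor: 14/2 = 7.
diced carrots: 2.25 cup × 7 × 128 g/cup = 2016 g
basmati rice: 14 oz × 7 × 28.35 g/oz ≈ 2778 g
arborio rice: 4 oz × 7 × 28.35 g/oz ≈ 794 g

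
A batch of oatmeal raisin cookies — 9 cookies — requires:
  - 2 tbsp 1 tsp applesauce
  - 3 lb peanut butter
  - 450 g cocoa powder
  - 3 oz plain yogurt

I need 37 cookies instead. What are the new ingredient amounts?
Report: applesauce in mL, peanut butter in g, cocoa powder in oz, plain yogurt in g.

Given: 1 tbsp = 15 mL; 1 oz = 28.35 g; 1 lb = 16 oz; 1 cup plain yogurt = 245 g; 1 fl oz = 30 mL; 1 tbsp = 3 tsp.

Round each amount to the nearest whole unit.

Scaling factor: 37/9.
applesauce: (2 tbsp + 1 tsp = 7/3 tbsp) × 37/9 × 15 mL/tbsp ≈ 144 mL
peanut butter: 3 lb × 37/9 × 16 oz/lb × 28.35 g/oz ≈ 5594 g
cocoa powder: 450 g × 37/9 ÷ 28.35 g/oz ≈ 65 oz
plain yogurt: 3 oz × 37/9 × 28.35 g/oz ≈ 350 g

applesauce: 144 mL; peanut butter: 5594 g; cocoa powder: 65 oz; plain yogurt: 350 g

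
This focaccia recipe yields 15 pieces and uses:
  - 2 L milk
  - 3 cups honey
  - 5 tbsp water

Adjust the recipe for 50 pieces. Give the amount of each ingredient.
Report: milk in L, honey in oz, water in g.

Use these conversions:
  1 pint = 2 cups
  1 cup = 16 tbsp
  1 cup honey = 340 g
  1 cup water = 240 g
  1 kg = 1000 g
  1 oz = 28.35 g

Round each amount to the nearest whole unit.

Scaling factor: 50/15 = 10/3.
milk: 2 L × 10/3 ≈ 7 L
honey: 3 cup × 10/3 × 340 g/cup ÷ 28.35 g/oz ≈ 120 oz
water: 5 tbsp × 10/3 ÷ 16 tbsp/cup × 240 g/cup = 250 g

milk: 7 L; honey: 120 oz; water: 250 g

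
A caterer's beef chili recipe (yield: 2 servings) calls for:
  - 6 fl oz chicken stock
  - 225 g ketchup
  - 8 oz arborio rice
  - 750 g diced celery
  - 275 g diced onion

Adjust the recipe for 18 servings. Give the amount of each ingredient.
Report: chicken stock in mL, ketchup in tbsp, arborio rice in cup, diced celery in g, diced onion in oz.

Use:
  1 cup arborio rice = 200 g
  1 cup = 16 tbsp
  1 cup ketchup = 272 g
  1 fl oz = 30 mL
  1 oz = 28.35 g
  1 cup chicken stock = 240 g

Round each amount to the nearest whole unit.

chicken stock: 1620 mL; ketchup: 119 tbsp; arborio rice: 10 cup; diced celery: 6750 g; diced onion: 87 oz

Scaling factor: 18/2 = 9.
chicken stock: 6 fl oz × 9 × 30 mL/fl oz = 1620 mL
ketchup: 225 g × 9 ÷ 272 g/cup × 16 tbsp/cup ≈ 119 tbsp
arborio rice: 8 oz × 9 × 28.35 g/oz ÷ 200 g/cup ≈ 10 cup
diced celery: 750 g × 9 = 6750 g
diced onion: 275 g × 9 ÷ 28.35 g/oz ≈ 87 oz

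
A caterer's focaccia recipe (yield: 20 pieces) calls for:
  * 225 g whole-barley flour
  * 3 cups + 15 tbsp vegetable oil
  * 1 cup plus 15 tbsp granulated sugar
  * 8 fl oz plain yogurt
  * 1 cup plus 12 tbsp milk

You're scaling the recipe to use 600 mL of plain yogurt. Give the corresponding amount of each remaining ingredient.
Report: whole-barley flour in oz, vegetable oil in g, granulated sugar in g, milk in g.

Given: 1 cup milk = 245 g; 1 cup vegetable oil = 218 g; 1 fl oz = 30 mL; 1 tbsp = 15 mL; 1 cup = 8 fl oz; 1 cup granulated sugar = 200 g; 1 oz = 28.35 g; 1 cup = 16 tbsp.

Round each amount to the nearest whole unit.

whole-barley flour: 20 oz; vegetable oil: 2146 g; granulated sugar: 969 g; milk: 1072 g

The original recipe has 240 mL of plain yogurt, so the scaling factor is 600 ÷ 240 = 5/2 = 2.5.
whole-barley flour: 225 g × 5/2 ÷ 28.35 g/oz ≈ 20 oz
vegetable oil: (3 cup + 15 tbsp = 3.9375 cup) × 5/2 × 218 g/cup ≈ 2146 g
granulated sugar: (1 cup + 15 tbsp = 1.9375 cup) × 5/2 × 200 g/cup ≈ 969 g
milk: (1 cup + 12 tbsp = 1.75 cup) × 5/2 × 245 g/cup ≈ 1072 g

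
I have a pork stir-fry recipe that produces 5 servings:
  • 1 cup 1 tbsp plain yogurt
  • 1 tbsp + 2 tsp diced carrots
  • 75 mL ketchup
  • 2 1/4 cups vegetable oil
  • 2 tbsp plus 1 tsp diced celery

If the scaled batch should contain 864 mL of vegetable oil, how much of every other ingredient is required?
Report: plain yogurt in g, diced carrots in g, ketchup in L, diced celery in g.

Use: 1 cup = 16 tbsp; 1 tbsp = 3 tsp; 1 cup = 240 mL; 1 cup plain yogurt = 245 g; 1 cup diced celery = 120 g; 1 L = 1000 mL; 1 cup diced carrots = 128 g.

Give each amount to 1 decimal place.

plain yogurt: 416.5 g; diced carrots: 21.3 g; ketchup: 0.1 L; diced celery: 28.0 g

The original recipe has 540 mL of vegetable oil, so the scaling factor is 864 ÷ 540 = 8/5 = 1.6.
plain yogurt: (1 cup + 1 tbsp = 1.0625 cup) × 8/5 × 245 g/cup = 416.5 g
diced carrots: (1 tbsp + 2 tsp = 5/3 tbsp) × 8/5 ÷ 16 tbsp/cup × 128 g/cup ≈ 21.3 g
ketchup: 75 mL × 8/5 ÷ 1000 mL/L ≈ 0.1 L
diced celery: (2 tbsp + 1 tsp = 7/3 tbsp) × 8/5 ÷ 16 tbsp/cup × 120 g/cup = 28.0 g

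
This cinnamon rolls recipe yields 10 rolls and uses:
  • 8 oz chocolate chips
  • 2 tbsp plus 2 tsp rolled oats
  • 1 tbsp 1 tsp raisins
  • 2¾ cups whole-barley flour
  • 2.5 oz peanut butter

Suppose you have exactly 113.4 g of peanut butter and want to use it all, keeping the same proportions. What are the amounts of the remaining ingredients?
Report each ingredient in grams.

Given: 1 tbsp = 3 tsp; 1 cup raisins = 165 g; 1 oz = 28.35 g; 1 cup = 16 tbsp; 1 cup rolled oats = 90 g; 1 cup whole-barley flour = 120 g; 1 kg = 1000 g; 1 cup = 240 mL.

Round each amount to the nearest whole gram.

chocolate chips: 363 g; rolled oats: 24 g; raisins: 22 g; whole-barley flour: 528 g

The original recipe has 70.875 g of peanut butter, so the scaling factor is 113.4 ÷ 70.875 = 8/5 = 1.6.
chocolate chips: 8 oz × 8/5 × 28.35 g/oz ≈ 363 g
rolled oats: (2 tbsp + 2 tsp = 8/3 tbsp) × 8/5 ÷ 16 tbsp/cup × 90 g/cup = 24 g
raisins: (1 tbsp + 1 tsp = 4/3 tbsp) × 8/5 ÷ 16 tbsp/cup × 165 g/cup = 22 g
whole-barley flour: 2.75 cup × 8/5 × 120 g/cup = 528 g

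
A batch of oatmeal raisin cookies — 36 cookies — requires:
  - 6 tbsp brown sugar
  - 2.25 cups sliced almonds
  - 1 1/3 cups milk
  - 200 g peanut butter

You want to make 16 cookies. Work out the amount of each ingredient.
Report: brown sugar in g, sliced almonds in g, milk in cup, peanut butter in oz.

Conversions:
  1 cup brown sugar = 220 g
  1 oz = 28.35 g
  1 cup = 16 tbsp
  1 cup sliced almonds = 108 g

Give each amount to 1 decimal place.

brown sugar: 36.7 g; sliced almonds: 108.0 g; milk: 0.6 cup; peanut butter: 3.1 oz

Scaling factor: 16/36 = 4/9.
brown sugar: 6 tbsp × 4/9 ÷ 16 tbsp/cup × 220 g/cup ≈ 36.7 g
sliced almonds: 2.25 cup × 4/9 × 108 g/cup = 108.0 g
milk: 4/3 cup × 4/9 ≈ 0.6 cup
peanut butter: 200 g × 4/9 ÷ 28.35 g/oz ≈ 3.1 oz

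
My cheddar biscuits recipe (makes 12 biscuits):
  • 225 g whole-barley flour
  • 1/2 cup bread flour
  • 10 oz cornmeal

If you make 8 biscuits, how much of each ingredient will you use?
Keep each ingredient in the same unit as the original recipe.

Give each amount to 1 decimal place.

whole-barley flour: 150.0 g; bread flour: 0.3 cup; cornmeal: 6.7 oz

Scaling factor: 8/12 = 2/3.
whole-barley flour: 225 g × 2/3 = 150.0 g
bread flour: 0.5 cup × 2/3 ≈ 0.3 cup
cornmeal: 10 oz × 2/3 ≈ 6.7 oz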